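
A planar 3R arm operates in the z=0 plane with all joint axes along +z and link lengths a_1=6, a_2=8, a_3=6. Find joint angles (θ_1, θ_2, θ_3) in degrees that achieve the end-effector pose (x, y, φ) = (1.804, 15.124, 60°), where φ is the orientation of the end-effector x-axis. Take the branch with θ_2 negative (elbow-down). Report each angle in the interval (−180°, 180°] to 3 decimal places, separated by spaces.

150.002 -90.004 0.002

wrist centre = target − a_3·(cos φ, sin φ) = (-1.1960, 9.9278)
cos θ_2 = (99.9926−6²−8²)/(2·6·8) = -0.0001; θ_2 = -90.0044° (elbow-down)
β = atan2(9.9278,-1.1960) = 96.8693°; ψ = atan2(-8.0000,5.9994) = -53.1329°
θ_1 = β − ψ = 150.0022°
θ_3 = φ − θ_1 − θ_2 = 0.0022° (wrapped to (-180°,180°])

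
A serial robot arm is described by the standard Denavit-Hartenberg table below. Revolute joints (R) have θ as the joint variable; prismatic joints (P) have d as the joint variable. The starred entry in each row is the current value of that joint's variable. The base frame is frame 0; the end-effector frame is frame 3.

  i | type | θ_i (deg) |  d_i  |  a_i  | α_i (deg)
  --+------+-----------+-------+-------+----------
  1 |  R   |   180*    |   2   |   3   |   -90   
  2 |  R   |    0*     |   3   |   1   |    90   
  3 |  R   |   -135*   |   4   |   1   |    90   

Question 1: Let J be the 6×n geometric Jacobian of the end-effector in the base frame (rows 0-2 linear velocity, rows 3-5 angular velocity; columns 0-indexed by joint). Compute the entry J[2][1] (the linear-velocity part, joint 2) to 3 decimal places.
-0.293

axis z_1 = (-0.0000,-1.0000,0.0000); lever o_n−o_1 = (-0.2929,-2.2929,4.0000)
cross product → J_v[:, 1] = (-4.0000,0.0000,-0.2929)
J_ω[:, 1] = z_1
entry J[2][1] = -0.2929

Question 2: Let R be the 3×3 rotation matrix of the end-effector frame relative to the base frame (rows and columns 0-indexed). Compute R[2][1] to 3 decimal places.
End-effector y-axis (col 1 of R) = (-0.0000,0.0000,1.0000)
R[2][1] = 1.0000

1.000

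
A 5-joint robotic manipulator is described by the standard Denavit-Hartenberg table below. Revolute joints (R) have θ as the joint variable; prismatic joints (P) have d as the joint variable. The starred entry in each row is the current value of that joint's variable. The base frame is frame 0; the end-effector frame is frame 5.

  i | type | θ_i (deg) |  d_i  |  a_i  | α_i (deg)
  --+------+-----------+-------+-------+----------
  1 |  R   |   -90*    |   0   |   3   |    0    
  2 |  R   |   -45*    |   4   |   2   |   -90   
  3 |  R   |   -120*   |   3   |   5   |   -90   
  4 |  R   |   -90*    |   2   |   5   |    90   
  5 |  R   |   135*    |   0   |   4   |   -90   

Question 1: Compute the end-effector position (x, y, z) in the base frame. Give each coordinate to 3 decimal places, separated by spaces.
1.054 -9.260 10.744

after link 1: o_1 = (0.0000, -3.0000, 0.0000)
after link 2: o_2 = (-1.4142, -4.4142, 4.0000)
after link 3: o_3 = (2.4749, -4.7678, 8.3301)
after link 4: o_4 = (4.7857, -9.5280, 9.3301)
after link 5: o_5 = (1.0536, -9.2601, 10.7443)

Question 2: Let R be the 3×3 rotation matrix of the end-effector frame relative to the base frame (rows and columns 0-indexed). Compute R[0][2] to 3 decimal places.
End-effector z-axis (col 2 of R) = (-0.0670,0.9330,-0.3536)
R[0][2] = -0.0670

-0.067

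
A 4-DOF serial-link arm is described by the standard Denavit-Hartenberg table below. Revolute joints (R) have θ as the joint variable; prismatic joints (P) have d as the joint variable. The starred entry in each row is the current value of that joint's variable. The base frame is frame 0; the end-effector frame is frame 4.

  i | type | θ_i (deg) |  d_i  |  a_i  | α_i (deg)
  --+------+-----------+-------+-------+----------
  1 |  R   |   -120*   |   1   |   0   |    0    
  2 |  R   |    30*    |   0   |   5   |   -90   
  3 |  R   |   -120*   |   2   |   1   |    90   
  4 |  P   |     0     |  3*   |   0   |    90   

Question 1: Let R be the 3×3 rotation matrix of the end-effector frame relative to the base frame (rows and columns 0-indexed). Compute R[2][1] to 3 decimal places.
-0.500

End-effector y-axis (col 1 of R) = (0.0000,0.8660,-0.5000)
R[2][1] = -0.5000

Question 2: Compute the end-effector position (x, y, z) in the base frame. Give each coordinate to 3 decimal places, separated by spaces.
after link 1: o_1 = (0.0000, 0.0000, 1.0000)
after link 2: o_2 = (0.0000, -5.0000, 1.0000)
after link 3: o_3 = (2.0000, -4.5000, 1.8660)
after link 4: o_4 = (2.0000, -1.9019, 0.3660)

2.000 -1.902 0.366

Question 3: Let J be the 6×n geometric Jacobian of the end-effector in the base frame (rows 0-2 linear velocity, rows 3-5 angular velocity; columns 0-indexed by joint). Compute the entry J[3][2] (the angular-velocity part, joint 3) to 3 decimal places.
axis z_2 = (1.0000,0.0000,0.0000); lever o_n−o_2 = (2.0000,3.0981,-0.6340)
cross product → J_v[:, 2] = (-0.0000,0.6340,3.0981)
J_ω[:, 2] = z_2
entry J[3][2] = 1.0000

1.000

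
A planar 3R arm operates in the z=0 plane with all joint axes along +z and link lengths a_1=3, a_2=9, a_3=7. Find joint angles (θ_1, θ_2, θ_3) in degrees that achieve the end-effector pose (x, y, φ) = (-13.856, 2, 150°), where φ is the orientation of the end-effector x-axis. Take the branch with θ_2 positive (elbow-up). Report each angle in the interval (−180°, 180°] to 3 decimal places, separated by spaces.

wrist centre = target − a_3·(cos φ, sin φ) = (-7.7938, -1.5000)
cos θ_2 = (62.9937−3²−9²)/(2·3·9) = -0.5001; θ_2 = 120.0078° (elbow-up)
β = atan2(-1.5000,-7.7938) = -169.1061°; ψ = atan2(7.7936,-1.5011) = 100.9017°
θ_1 = β − ψ = -270.0078°
θ_3 = φ − θ_1 − θ_2 = -60.0000° (wrapped to (-180°,180°])

89.992 120.008 -60.000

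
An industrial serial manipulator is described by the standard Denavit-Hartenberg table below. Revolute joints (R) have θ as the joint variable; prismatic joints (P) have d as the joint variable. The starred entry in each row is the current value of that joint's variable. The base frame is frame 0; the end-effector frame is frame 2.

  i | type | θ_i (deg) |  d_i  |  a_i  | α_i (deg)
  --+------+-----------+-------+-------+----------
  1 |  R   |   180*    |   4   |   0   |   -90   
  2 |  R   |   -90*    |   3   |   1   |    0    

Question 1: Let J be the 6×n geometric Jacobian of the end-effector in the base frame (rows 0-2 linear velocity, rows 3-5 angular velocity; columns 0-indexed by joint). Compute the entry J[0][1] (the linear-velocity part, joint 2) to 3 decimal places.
axis z_1 = (-0.0000,-1.0000,0.0000); lever o_n−o_1 = (-0.0000,-3.0000,1.0000)
cross product → J_v[:, 1] = (-1.0000,0.0000,-0.0000)
J_ω[:, 1] = z_1
entry J[0][1] = -1.0000

-1.000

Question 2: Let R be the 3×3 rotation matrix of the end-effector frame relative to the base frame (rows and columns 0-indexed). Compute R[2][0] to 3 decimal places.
1.000

End-effector x-axis (col 0 of R) = (-0.0000,0.0000,1.0000)
R[2][0] = 1.0000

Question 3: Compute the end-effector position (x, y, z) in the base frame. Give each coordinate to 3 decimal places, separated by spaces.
-0.000 -3.000 5.000

after link 1: o_1 = (0.0000, 0.0000, 4.0000)
after link 2: o_2 = (-0.0000, -3.0000, 5.0000)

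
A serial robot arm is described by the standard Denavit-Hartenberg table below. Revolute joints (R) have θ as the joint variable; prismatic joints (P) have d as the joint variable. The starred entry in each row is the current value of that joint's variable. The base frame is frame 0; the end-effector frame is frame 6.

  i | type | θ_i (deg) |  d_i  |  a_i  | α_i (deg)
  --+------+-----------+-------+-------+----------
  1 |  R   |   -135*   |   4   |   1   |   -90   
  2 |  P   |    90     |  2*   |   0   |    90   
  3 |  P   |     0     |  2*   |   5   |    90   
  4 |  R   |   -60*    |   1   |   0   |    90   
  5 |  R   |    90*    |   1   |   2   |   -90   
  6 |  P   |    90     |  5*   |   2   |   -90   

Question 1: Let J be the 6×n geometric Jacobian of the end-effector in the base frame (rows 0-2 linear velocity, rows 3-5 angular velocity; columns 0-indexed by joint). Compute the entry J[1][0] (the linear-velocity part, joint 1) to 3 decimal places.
-6.244

axis z_0 = ẑ; lever o_n−o_0 = (-6.2438,-4.8296,0.6340)
cross product → J_v[:, 0] = (4.8296,-6.2438,0.0000)
J_ω[:, 0] = z_0
entry J[1][0] = -6.2438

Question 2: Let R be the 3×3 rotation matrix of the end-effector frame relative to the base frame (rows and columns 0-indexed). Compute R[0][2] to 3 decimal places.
End-effector z-axis (col 2 of R) = (0.7071,-0.7071,0.0000)
R[0][2] = 0.7071

0.707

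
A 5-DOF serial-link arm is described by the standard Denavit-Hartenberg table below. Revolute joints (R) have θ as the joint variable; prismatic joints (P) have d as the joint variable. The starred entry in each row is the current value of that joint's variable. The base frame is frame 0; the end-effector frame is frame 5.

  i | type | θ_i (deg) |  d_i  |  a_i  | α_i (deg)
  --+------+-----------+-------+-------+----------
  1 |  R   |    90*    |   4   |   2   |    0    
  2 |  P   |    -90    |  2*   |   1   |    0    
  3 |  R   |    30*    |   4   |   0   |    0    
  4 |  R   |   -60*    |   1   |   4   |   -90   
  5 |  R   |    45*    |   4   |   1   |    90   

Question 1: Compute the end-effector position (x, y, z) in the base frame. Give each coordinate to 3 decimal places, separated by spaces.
7.076 3.111 10.293

after link 1: o_1 = (0.0000, 2.0000, 4.0000)
after link 2: o_2 = (1.0000, 2.0000, 6.0000)
after link 3: o_3 = (1.0000, 2.0000, 10.0000)
after link 4: o_4 = (4.4641, 0.0000, 11.0000)
after link 5: o_5 = (7.0765, 3.1105, 10.2929)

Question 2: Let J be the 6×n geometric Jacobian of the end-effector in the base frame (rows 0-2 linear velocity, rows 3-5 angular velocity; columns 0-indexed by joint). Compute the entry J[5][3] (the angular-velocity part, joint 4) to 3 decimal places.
axis z_3 = (0.0000,0.0000,1.0000); lever o_n−o_3 = (6.0765,1.1105,0.2929)
cross product → J_v[:, 3] = (-1.1105,6.0765,0.0000)
J_ω[:, 3] = z_3
entry J[5][3] = 1.0000

1.000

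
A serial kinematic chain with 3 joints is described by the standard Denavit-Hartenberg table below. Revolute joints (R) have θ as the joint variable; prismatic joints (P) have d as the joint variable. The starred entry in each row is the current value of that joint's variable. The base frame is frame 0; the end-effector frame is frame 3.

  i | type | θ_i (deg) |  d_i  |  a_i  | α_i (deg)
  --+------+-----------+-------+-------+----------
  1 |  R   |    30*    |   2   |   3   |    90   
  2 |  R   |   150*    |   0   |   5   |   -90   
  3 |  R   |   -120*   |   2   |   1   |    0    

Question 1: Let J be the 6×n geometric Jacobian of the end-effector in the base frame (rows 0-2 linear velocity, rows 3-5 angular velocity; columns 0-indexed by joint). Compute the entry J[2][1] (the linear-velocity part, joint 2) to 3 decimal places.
-4.897

axis z_1 = (0.5000,-0.8660,0.0000); lever o_n−o_1 = (-3.8080,-3.1986,0.5179)
cross product → J_v[:, 1] = (-0.4486,-0.2590,-4.8971)
J_ω[:, 1] = z_1
entry J[2][1] = -4.8971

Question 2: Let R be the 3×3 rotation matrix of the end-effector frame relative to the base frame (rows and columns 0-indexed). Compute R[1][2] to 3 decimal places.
End-effector z-axis (col 2 of R) = (-0.4330,-0.2500,-0.8660)
R[1][2] = -0.2500

-0.250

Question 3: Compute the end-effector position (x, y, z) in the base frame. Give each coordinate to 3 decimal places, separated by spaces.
after link 1: o_1 = (2.5981, 1.5000, 2.0000)
after link 2: o_2 = (-1.1519, -0.6651, 4.5000)
after link 3: o_3 = (-1.2099, -1.6986, 2.5179)

-1.210 -1.699 2.518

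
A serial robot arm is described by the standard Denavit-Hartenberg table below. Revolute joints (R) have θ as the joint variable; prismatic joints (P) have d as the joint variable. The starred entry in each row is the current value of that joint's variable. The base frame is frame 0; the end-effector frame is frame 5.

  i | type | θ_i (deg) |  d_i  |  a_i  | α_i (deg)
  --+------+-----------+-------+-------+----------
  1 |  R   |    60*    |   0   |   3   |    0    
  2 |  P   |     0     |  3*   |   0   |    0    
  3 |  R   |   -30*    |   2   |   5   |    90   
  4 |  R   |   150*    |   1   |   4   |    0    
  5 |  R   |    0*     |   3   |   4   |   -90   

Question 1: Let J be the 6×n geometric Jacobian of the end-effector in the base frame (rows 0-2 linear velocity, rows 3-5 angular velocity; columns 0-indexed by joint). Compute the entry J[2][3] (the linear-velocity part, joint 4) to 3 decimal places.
axis z_3 = (0.5000,-0.8660,0.0000); lever o_n−o_3 = (-4.0000,-6.9282,4.0000)
cross product → J_v[:, 3] = (-3.4641,-2.0000,-6.9282)
J_ω[:, 3] = z_3
entry J[2][3] = -6.9282

-6.928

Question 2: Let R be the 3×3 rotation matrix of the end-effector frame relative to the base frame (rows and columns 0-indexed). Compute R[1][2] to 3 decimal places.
End-effector z-axis (col 2 of R) = (-0.4330,-0.2500,-0.8660)
R[1][2] = -0.2500

-0.250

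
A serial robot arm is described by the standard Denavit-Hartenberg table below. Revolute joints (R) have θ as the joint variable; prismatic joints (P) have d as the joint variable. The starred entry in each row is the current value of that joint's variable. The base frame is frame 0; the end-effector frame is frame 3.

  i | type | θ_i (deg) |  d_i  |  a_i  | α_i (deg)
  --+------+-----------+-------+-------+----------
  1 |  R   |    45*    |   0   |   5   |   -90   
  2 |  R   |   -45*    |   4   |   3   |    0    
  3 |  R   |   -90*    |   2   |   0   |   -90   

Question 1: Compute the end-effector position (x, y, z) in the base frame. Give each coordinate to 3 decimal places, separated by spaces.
after link 1: o_1 = (3.5355, 3.5355, 0.0000)
after link 2: o_2 = (2.2071, 7.8640, 2.1213)
after link 3: o_3 = (0.7929, 9.2782, 2.1213)

0.793 9.278 2.121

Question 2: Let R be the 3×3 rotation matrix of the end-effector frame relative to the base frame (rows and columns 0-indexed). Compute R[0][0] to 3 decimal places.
-0.500

End-effector x-axis (col 0 of R) = (-0.5000,-0.5000,0.7071)
R[0][0] = -0.5000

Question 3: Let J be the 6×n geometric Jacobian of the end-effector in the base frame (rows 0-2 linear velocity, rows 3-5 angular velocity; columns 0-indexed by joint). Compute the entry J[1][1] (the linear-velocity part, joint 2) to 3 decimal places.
axis z_1 = (-0.7071,0.7071,0.0000); lever o_n−o_1 = (-2.7426,5.7426,2.1213)
cross product → J_v[:, 1] = (1.5000,1.5000,-2.1213)
J_ω[:, 1] = z_1
entry J[1][1] = 1.5000

1.500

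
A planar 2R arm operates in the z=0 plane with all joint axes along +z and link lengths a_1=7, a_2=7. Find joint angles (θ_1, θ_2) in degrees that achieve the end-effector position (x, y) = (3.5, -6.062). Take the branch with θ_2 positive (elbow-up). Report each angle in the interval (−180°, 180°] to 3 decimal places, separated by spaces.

-120.000 120.001

cos θ_2 = (48.9978−7²−7²)/(2·7·7) = -0.5000; θ_2 = 120.0015° (elbow-up)
β = atan2(-6.0620,3.5000) = -59.9993°; ψ = atan2(6.0621,3.4998) = 60.0007°
θ_1 = β − ψ = -120.0000°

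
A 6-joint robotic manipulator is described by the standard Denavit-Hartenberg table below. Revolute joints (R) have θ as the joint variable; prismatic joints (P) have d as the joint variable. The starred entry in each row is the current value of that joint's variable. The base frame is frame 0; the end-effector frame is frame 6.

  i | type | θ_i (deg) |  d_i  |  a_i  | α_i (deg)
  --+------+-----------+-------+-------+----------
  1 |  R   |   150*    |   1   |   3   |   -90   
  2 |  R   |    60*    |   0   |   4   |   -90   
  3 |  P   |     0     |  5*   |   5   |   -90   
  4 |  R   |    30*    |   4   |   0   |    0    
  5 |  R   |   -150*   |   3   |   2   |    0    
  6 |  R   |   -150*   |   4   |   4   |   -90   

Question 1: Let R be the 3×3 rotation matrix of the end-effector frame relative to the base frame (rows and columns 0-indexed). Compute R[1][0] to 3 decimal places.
End-effector x-axis (col 0 of R) = (-0.7500,0.4330,0.5000)
R[1][0] = 0.4330

0.433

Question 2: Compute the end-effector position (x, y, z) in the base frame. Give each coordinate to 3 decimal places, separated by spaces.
after link 1: o_1 = (-2.5981, 1.5000, 1.0000)
after link 2: o_2 = (-4.3301, 2.5000, -2.4641)
after link 3: o_3 = (-2.7452, 1.5849, -9.2942)
after link 4: o_4 = (-0.7452, 5.0490, -9.2942)
after link 5: o_5 = (2.4869, 6.6471, -9.2942)
after link 6: o_6 = (1.4869, 11.8433, -7.2942)

1.487 11.843 -7.294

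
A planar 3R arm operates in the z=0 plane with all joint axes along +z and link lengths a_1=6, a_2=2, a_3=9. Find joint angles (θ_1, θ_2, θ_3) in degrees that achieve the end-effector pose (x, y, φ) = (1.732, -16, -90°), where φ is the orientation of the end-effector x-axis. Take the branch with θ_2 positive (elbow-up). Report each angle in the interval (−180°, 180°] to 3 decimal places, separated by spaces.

-90.000 60.000 -60.000

wrist centre = target − a_3·(cos φ, sin φ) = (1.7320, -7.0000)
cos θ_2 = (51.9998−6²−2²)/(2·6·2) = 0.5000; θ_2 = 60.0005° (elbow-up)
β = atan2(-7.0000,1.7320) = -76.1025°; ψ = atan2(1.7321,7.0000) = 13.8980°
θ_1 = β − ψ = -90.0005°
θ_3 = φ − θ_1 − θ_2 = -60.0000° (wrapped to (-180°,180°])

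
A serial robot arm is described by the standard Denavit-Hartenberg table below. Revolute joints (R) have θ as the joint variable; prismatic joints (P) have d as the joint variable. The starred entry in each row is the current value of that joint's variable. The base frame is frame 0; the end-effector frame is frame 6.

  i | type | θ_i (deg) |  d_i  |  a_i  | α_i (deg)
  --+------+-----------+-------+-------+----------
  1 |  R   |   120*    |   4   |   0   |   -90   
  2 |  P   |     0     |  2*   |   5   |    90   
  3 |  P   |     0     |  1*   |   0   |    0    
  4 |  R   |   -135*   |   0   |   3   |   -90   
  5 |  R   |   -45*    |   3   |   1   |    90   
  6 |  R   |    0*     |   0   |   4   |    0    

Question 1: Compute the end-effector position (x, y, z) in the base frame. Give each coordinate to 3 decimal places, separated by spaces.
after link 1: o_1 = (0.0000, 0.0000, 4.0000)
after link 2: o_2 = (-4.2321, 3.3301, 4.0000)
after link 3: o_3 = (-4.2321, 3.3301, 5.0000)
after link 4: o_4 = (-1.3343, 2.5537, 5.0000)
after link 5: o_5 = (0.1252, 5.2684, 5.7071)
after link 6: o_6 = (2.8572, 4.5364, 8.5355)

2.857 4.536 8.536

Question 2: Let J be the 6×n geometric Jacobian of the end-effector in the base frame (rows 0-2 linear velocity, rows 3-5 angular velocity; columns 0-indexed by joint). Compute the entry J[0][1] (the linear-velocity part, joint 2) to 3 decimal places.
prismatic axis z_1 = (-0.8660,-0.5000,0.0000)
J_v[:, 1] = z_1; J_ω[:, 1] = (0,0,0)
entry J[0][1] = -0.8660

-0.866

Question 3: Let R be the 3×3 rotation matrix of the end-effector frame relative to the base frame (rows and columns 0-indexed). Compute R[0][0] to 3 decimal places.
0.683

End-effector x-axis (col 0 of R) = (0.6830,-0.1830,0.7071)
R[0][0] = 0.6830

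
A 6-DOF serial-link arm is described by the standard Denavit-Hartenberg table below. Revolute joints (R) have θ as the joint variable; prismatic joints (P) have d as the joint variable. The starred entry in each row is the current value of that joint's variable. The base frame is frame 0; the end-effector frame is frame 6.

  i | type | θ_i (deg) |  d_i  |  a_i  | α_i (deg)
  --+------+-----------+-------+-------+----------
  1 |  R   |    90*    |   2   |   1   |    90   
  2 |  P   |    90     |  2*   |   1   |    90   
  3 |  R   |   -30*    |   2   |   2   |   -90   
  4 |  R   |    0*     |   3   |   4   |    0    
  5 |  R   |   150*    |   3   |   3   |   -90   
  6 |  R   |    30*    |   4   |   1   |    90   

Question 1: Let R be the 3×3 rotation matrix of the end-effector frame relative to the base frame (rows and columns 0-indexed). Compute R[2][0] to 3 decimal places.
End-effector x-axis (col 0 of R) = (-0.0580,-0.4330,-0.8995)
R[2][0] = -0.8995

-0.900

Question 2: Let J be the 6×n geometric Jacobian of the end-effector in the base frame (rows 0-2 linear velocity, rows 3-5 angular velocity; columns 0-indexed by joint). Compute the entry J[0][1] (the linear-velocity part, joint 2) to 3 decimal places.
prismatic axis z_1 = (1.0000,-0.0000,0.0000)
J_v[:, 1] = z_1; J_ω[:, 1] = (0,0,0)
entry J[0][1] = 1.0000

1.000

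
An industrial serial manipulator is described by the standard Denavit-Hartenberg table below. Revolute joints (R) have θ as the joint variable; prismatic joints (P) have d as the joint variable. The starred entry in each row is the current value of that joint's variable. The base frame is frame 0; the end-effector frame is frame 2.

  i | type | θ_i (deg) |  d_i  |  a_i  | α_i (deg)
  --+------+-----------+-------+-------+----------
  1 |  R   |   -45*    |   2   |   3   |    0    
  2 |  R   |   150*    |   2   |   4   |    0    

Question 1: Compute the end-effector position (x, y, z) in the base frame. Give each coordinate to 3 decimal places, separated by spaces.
after link 1: o_1 = (2.1213, -2.1213, 2.0000)
after link 2: o_2 = (1.0860, 1.7424, 4.0000)

1.086 1.742 4.000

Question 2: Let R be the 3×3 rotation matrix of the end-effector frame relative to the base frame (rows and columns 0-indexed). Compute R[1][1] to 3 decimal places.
End-effector y-axis (col 1 of R) = (-0.9659,-0.2588,0.0000)
R[1][1] = -0.2588

-0.259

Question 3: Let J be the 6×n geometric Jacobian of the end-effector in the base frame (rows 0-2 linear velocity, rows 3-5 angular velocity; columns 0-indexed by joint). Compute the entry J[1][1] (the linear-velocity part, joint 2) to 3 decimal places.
-1.035

axis z_1 = (0.0000,0.0000,1.0000); lever o_n−o_1 = (-1.0353,3.8637,2.0000)
cross product → J_v[:, 1] = (-3.8637,-1.0353,0.0000)
J_ω[:, 1] = z_1
entry J[1][1] = -1.0353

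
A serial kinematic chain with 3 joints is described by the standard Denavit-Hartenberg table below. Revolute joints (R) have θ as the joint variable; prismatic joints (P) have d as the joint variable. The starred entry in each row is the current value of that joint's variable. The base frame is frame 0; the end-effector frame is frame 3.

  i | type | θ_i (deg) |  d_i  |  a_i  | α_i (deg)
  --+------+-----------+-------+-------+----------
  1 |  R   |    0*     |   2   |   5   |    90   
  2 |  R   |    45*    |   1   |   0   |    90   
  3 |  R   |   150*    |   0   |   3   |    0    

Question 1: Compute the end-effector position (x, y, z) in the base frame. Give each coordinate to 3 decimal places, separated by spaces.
3.163 -2.500 0.163

after link 1: o_1 = (5.0000, 0.0000, 2.0000)
after link 2: o_2 = (5.0000, -1.0000, 2.0000)
after link 3: o_3 = (3.1629, -2.5000, 0.1629)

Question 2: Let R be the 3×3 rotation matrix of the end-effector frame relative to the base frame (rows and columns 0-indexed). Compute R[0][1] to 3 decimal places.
-0.354

End-effector y-axis (col 1 of R) = (-0.3536,0.8660,-0.3536)
R[0][1] = -0.3536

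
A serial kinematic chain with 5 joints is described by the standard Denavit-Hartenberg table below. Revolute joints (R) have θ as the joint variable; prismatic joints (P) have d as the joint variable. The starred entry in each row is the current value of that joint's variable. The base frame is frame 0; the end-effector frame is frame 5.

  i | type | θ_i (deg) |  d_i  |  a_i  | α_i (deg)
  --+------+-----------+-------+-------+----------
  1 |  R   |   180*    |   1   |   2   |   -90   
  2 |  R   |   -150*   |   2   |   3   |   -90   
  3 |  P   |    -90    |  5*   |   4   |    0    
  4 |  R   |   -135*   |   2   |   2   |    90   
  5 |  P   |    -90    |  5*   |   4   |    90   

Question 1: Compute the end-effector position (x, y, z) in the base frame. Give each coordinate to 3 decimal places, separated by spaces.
after link 1: o_1 = (-2.0000, 0.0000, 1.0000)
after link 2: o_2 = (0.5981, -2.0000, 2.5000)
after link 3: o_3 = (-1.9019, -6.0000, 6.8301)
after link 4: o_4 = (-4.1267, -4.5858, 7.8551)
after link 5: o_5 = (0.9352, -1.0503, 6.1587)

0.935 -1.050 6.159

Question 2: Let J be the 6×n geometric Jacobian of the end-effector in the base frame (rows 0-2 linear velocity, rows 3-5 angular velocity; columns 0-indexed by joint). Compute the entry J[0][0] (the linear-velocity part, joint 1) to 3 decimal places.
1.050

axis z_0 = ẑ; lever o_n−o_0 = (0.9352,-1.0503,6.1587)
cross product → J_v[:, 0] = (1.0503,0.9352,-0.0000)
J_ω[:, 0] = z_0
entry J[0][0] = 1.0503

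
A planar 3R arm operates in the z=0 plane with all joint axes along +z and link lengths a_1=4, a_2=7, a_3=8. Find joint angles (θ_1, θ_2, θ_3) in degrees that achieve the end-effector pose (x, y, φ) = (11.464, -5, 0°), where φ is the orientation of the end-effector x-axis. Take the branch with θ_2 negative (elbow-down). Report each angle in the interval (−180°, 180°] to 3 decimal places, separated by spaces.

30.000 -120.001 90.001

wrist centre = target − a_3·(cos φ, sin φ) = (3.4640, -5.0000)
cos θ_2 = (36.9993−4²−7²)/(2·4·7) = -0.5000; θ_2 = -120.0008° (elbow-down)
β = atan2(-5.0000,3.4640) = -55.2858°; ψ = atan2(-6.0621,0.4999) = -85.2858°
θ_1 = β − ψ = 30.0000°
θ_3 = φ − θ_1 − θ_2 = 90.0008° (wrapped to (-180°,180°])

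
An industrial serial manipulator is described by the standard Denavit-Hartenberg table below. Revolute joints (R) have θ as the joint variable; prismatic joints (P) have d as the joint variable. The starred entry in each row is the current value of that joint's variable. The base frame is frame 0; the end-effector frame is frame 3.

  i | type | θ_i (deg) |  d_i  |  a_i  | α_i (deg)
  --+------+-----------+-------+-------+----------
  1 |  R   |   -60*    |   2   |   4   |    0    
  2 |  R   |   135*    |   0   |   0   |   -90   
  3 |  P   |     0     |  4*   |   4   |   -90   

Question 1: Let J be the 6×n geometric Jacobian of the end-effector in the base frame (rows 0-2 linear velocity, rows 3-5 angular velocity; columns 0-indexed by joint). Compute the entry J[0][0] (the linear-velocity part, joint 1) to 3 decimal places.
-1.435

axis z_0 = ẑ; lever o_n−o_0 = (-0.8284,1.4349,2.0000)
cross product → J_v[:, 0] = (-1.4349,-0.8284,0.0000)
J_ω[:, 0] = z_0
entry J[0][0] = -1.4349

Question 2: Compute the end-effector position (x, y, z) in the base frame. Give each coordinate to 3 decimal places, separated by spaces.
after link 1: o_1 = (2.0000, -3.4641, 2.0000)
after link 2: o_2 = (2.0000, -3.4641, 2.0000)
after link 3: o_3 = (-0.8284, 1.4349, 2.0000)

-0.828 1.435 2.000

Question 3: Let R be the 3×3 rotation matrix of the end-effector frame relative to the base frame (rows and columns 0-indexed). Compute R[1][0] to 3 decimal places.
0.966

End-effector x-axis (col 0 of R) = (0.2588,0.9659,0.0000)
R[1][0] = 0.9659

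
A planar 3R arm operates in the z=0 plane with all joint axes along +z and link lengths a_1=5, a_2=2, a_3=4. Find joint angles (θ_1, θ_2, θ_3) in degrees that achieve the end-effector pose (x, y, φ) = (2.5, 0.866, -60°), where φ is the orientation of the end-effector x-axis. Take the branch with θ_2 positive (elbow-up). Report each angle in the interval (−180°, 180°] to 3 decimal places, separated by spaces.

60.000 120.001 119.999

wrist centre = target − a_3·(cos φ, sin φ) = (0.5000, 4.3301)
cos θ_2 = (18.9998−5²−2²)/(2·5·2) = -0.5000; θ_2 = 120.0007° (elbow-up)
β = atan2(4.3301,0.5000) = 83.4132°; ψ = atan2(1.7320,4.0000) = 23.4132°
θ_1 = β − ψ = 60.0000°
θ_3 = φ − θ_1 − θ_2 = 119.9993° (wrapped to (-180°,180°])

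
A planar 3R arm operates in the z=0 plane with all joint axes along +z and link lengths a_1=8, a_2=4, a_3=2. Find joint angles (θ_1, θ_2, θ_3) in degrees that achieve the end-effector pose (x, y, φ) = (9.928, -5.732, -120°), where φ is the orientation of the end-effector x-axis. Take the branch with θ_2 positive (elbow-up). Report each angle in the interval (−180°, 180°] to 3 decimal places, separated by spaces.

wrist centre = target − a_3·(cos φ, sin φ) = (10.9280, -3.9999)
cos θ_2 = (135.4208−8²−4²)/(2·8·4) = 0.8659; θ_2 = 30.0087° (elbow-up)
β = atan2(-3.9999,10.9280) = -20.1040°; ψ = atan2(2.0005,11.4638) = 9.8989°
θ_1 = β − ψ = -30.0029°
θ_3 = φ − θ_1 − θ_2 = -120.0058° (wrapped to (-180°,180°])

-30.003 30.009 -120.006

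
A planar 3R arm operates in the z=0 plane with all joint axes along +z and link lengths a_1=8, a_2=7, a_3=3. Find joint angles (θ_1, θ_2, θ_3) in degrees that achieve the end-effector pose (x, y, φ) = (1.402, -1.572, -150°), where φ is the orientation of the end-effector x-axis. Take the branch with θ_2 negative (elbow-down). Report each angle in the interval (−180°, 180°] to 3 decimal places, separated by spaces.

wrist centre = target − a_3·(cos φ, sin φ) = (4.0001, -0.0720)
cos θ_2 = (16.0058−8²−7²)/(2·8·7) = -0.8660; θ_2 = -149.9993° (elbow-down)
β = atan2(-0.0720,4.0001) = -1.0312°; ψ = atan2(-3.5001,1.9379) = -61.0283°
θ_1 = β − ψ = 59.9971°
θ_3 = φ − θ_1 − θ_2 = -59.9977° (wrapped to (-180°,180°])

59.997 -149.999 -59.998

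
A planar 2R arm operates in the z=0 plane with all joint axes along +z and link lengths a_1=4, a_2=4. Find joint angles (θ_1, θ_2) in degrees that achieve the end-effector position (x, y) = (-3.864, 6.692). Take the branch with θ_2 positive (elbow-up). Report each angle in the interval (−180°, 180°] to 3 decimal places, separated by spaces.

cos θ_2 = (59.7134−4²−4²)/(2·4·4) = 0.8660; θ_2 = 29.9980° (elbow-up)
β = atan2(6.6920,-3.8640) = 120.0024°; ψ = atan2(1.9999,7.4642) = 14.9990°
θ_1 = β − ψ = 105.0034°

105.003 29.998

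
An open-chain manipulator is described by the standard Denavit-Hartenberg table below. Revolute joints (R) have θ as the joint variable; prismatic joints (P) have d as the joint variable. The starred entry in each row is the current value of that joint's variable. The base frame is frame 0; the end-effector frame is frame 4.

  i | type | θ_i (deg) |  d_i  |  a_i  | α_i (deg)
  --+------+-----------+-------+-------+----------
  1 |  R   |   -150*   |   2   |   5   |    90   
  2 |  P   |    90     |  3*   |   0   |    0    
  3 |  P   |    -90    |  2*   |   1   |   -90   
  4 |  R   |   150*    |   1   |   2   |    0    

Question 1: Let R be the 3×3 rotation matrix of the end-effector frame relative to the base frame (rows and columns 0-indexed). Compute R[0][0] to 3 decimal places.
1.000

End-effector x-axis (col 0 of R) = (1.0000,0.0000,0.0000)
R[0][0] = 1.0000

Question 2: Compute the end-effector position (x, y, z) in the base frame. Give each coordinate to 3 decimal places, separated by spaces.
after link 1: o_1 = (-4.3301, -2.5000, 2.0000)
after link 2: o_2 = (-5.8301, 0.0981, 2.0000)
after link 3: o_3 = (-7.6962, 1.3301, 2.0000)
after link 4: o_4 = (-5.6962, 1.3301, 3.0000)

-5.696 1.330 3.000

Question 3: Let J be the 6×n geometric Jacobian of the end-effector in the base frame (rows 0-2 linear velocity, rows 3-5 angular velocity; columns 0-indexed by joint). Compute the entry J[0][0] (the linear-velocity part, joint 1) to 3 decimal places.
-1.330

axis z_0 = ẑ; lever o_n−o_0 = (-5.6962,1.3301,3.0000)
cross product → J_v[:, 0] = (-1.3301,-5.6962,0.0000)
J_ω[:, 0] = z_0
entry J[0][0] = -1.3301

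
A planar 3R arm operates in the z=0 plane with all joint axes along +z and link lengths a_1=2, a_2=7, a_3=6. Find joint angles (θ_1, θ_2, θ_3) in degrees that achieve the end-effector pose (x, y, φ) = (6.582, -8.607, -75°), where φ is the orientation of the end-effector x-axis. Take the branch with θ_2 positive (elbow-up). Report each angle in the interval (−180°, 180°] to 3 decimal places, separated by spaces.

wrist centre = target − a_3·(cos φ, sin φ) = (5.0291, -2.8114)
cos θ_2 = (33.1959−2²−7²)/(2·2·7) = -0.7073; θ_2 = 135.0147° (elbow-up)
β = atan2(-2.8114,5.0291) = -29.2068°; ψ = atan2(4.9485,-2.9510) = 120.8097°
θ_1 = β − ψ = -150.0165°
θ_3 = φ − θ_1 − θ_2 = -59.9982° (wrapped to (-180°,180°])

-150.016 135.015 -59.998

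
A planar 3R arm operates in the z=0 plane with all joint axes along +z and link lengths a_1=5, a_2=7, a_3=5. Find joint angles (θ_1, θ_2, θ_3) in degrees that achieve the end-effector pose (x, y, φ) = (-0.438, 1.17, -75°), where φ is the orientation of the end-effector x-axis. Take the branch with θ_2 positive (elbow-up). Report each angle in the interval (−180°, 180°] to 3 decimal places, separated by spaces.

29.998 120.004 134.998

wrist centre = target − a_3·(cos φ, sin φ) = (-1.7321, 5.9996)
cos θ_2 = (38.9957−5²−7²)/(2·5·7) = -0.5001; θ_2 = 120.0041° (elbow-up)
β = atan2(5.9996,-1.7321) = 106.1034°; ψ = atan2(6.0619,1.4996) = 76.1054°
θ_1 = β − ψ = 29.9981°
θ_3 = φ − θ_1 − θ_2 = 134.9979° (wrapped to (-180°,180°])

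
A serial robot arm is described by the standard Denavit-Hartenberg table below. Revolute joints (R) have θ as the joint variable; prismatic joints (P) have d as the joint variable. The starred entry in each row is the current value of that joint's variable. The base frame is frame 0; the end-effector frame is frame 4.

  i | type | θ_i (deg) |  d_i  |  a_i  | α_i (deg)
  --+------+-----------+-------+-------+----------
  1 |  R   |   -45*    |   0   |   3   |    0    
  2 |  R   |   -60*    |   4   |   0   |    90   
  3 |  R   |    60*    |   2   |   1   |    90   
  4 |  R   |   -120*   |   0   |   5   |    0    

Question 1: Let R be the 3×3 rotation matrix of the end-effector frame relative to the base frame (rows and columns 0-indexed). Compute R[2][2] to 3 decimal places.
End-effector z-axis (col 2 of R) = (-0.2241,-0.8365,-0.5000)
R[2][2] = -0.5000

-0.500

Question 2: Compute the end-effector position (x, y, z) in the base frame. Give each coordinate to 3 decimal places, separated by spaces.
after link 1: o_1 = (2.1213, -2.1213, 0.0000)
after link 2: o_2 = (2.1213, -2.1213, 4.0000)
after link 3: o_3 = (0.0601, -2.0866, 4.8660)
after link 4: o_4 = (4.5662, -2.0000, 2.7010)

4.566 -2.000 2.701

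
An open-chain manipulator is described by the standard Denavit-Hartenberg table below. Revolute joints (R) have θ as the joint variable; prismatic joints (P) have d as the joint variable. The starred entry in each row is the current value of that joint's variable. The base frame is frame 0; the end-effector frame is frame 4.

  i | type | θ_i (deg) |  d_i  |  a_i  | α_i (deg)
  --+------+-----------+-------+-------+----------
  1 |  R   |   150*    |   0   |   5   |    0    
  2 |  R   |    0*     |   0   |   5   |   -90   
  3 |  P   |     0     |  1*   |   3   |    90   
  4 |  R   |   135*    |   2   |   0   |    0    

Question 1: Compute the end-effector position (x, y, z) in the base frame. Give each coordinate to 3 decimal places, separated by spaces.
-11.758 5.634 2.000

after link 1: o_1 = (-4.3301, 2.5000, 0.0000)
after link 2: o_2 = (-8.6603, 5.0000, 0.0000)
after link 3: o_3 = (-11.7583, 5.6340, 0.0000)
after link 4: o_4 = (-11.7583, 5.6340, 2.0000)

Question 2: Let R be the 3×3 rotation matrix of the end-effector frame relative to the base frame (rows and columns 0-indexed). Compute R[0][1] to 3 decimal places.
0.966

End-effector y-axis (col 1 of R) = (0.9659,0.2588,0.0000)
R[0][1] = 0.9659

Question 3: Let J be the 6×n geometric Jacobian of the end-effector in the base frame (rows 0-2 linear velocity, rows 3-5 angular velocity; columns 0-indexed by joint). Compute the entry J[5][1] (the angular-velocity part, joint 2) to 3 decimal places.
1.000

axis z_1 = (0.0000,0.0000,1.0000); lever o_n−o_1 = (-7.4282,3.1340,2.0000)
cross product → J_v[:, 1] = (-3.1340,-7.4282,0.0000)
J_ω[:, 1] = z_1
entry J[5][1] = 1.0000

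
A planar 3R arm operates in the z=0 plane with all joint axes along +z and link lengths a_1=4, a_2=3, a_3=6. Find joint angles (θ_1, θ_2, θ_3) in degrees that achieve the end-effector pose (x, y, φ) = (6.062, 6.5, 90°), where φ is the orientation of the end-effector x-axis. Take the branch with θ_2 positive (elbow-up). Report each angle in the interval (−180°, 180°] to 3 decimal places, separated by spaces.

-20.572 60.006 50.566

wrist centre = target − a_3·(cos φ, sin φ) = (6.0620, 0.5000)
cos θ_2 = (36.9978−4²−3²)/(2·4·3) = 0.4999; θ_2 = 60.0059° (elbow-up)
β = atan2(0.5000,6.0620) = 4.7151°; ψ = atan2(2.5982,5.4997) = 25.2874°
θ_1 = β − ψ = -20.5723°
θ_3 = φ − θ_1 − θ_2 = 50.5663° (wrapped to (-180°,180°])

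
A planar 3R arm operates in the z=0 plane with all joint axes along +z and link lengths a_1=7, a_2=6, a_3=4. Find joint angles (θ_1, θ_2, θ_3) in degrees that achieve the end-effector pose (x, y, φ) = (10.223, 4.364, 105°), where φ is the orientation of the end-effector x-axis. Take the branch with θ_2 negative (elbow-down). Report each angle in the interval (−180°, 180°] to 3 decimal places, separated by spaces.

wrist centre = target − a_3·(cos φ, sin φ) = (11.2583, 0.5003)
cos θ_2 = (126.9991−7²−6²)/(2·7·6) = 0.5000; θ_2 = -60.0007° (elbow-down)
β = atan2(0.5003,11.2583) = 2.5444°; ψ = atan2(-5.1962,9.9999) = -27.4574°
θ_1 = β − ψ = 30.0018°
θ_3 = φ − θ_1 − θ_2 = 134.9989° (wrapped to (-180°,180°])

30.002 -60.001 134.999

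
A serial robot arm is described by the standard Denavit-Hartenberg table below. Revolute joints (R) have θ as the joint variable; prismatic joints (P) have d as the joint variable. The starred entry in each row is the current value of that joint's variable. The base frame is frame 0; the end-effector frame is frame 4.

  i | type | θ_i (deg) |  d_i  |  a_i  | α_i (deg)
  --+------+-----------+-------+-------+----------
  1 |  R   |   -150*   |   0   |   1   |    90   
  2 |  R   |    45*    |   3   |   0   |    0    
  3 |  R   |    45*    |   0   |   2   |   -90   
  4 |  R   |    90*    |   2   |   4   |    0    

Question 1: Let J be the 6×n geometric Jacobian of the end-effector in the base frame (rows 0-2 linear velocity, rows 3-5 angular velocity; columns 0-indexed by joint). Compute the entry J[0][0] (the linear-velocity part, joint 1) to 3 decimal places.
0.366

axis z_0 = ẑ; lever o_n−o_0 = (1.3660,-0.3660,2.0000)
cross product → J_v[:, 0] = (0.3660,1.3660,-0.0000)
J_ω[:, 0] = z_0
entry J[0][0] = 0.3660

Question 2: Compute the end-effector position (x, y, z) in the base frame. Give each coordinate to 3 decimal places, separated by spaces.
1.366 -0.366 2.000

after link 1: o_1 = (-0.8660, -0.5000, 0.0000)
after link 2: o_2 = (-2.3660, 2.0981, 0.0000)
after link 3: o_3 = (-2.3660, 2.0981, 2.0000)
after link 4: o_4 = (1.3660, -0.3660, 2.0000)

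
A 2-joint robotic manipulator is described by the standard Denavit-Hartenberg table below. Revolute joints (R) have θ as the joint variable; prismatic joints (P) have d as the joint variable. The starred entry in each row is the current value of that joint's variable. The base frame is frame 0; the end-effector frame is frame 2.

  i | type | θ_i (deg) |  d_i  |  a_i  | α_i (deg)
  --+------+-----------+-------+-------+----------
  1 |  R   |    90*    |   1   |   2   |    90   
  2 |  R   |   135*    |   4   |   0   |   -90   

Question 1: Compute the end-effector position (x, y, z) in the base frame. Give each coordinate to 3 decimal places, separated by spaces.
after link 1: o_1 = (0.0000, 2.0000, 1.0000)
after link 2: o_2 = (4.0000, 2.0000, 1.0000)

4.000 2.000 1.000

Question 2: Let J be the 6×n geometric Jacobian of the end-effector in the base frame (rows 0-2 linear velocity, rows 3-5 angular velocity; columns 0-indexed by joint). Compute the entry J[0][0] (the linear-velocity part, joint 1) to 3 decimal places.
axis z_0 = ẑ; lever o_n−o_0 = (4.0000,2.0000,1.0000)
cross product → J_v[:, 0] = (-2.0000,4.0000,0.0000)
J_ω[:, 0] = z_0
entry J[0][0] = -2.0000

-2.000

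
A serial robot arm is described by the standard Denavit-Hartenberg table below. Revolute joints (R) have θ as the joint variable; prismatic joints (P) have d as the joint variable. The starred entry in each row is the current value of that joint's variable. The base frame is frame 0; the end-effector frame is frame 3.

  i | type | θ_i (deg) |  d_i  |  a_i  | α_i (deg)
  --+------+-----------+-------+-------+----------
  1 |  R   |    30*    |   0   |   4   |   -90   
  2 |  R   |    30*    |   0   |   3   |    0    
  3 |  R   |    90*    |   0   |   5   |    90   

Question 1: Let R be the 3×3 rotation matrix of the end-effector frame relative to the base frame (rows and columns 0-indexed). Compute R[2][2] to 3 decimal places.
-0.500

End-effector z-axis (col 2 of R) = (0.7500,0.4330,-0.5000)
R[2][2] = -0.5000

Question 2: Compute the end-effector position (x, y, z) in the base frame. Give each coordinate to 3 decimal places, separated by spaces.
3.549 2.049 -5.830

after link 1: o_1 = (3.4641, 2.0000, 0.0000)
after link 2: o_2 = (5.7141, 3.2990, -1.5000)
after link 3: o_3 = (3.5490, 2.0490, -5.8301)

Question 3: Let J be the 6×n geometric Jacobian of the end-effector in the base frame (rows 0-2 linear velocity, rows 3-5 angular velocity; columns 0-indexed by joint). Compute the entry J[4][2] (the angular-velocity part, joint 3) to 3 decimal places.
axis z_2 = (-0.5000,0.8660,0.0000); lever o_n−o_2 = (-2.1651,-1.2500,-4.3301)
cross product → J_v[:, 2] = (-3.7500,-2.1651,2.5000)
J_ω[:, 2] = z_2
entry J[4][2] = 0.8660

0.866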